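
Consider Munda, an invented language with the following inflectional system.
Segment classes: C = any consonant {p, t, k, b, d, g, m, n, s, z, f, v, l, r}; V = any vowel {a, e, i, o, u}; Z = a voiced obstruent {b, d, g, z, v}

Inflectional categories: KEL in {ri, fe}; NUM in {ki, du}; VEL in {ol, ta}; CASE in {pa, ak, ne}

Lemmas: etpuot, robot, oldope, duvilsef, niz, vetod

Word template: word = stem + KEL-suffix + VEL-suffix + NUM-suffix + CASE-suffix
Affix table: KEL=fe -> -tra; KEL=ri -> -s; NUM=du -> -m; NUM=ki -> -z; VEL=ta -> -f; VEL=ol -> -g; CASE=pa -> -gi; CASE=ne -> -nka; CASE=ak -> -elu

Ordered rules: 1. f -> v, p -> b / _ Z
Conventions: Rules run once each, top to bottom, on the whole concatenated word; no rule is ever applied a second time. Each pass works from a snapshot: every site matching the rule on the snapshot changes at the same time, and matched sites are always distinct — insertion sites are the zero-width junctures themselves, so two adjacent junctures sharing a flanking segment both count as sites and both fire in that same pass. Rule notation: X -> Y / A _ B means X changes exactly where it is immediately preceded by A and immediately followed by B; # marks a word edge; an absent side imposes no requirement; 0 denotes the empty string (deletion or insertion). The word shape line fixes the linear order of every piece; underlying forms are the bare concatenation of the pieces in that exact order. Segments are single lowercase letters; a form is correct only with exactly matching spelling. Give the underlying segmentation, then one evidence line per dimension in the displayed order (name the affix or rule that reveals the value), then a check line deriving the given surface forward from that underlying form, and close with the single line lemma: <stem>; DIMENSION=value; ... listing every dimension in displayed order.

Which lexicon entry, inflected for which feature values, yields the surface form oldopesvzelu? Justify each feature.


underlying: oldope-s-f-z-elu
KEL=ri - signalled by the affix -s
NUM=ki - signalled by the affix -z
VEL=ta - signalled by the affix -f
CASE=ak - signalled by the affix -elu
check: oldopesfzelu -> oldopesvzelu
lemma: oldope; KEL=ri; NUM=ki; VEL=ta; CASE=ak


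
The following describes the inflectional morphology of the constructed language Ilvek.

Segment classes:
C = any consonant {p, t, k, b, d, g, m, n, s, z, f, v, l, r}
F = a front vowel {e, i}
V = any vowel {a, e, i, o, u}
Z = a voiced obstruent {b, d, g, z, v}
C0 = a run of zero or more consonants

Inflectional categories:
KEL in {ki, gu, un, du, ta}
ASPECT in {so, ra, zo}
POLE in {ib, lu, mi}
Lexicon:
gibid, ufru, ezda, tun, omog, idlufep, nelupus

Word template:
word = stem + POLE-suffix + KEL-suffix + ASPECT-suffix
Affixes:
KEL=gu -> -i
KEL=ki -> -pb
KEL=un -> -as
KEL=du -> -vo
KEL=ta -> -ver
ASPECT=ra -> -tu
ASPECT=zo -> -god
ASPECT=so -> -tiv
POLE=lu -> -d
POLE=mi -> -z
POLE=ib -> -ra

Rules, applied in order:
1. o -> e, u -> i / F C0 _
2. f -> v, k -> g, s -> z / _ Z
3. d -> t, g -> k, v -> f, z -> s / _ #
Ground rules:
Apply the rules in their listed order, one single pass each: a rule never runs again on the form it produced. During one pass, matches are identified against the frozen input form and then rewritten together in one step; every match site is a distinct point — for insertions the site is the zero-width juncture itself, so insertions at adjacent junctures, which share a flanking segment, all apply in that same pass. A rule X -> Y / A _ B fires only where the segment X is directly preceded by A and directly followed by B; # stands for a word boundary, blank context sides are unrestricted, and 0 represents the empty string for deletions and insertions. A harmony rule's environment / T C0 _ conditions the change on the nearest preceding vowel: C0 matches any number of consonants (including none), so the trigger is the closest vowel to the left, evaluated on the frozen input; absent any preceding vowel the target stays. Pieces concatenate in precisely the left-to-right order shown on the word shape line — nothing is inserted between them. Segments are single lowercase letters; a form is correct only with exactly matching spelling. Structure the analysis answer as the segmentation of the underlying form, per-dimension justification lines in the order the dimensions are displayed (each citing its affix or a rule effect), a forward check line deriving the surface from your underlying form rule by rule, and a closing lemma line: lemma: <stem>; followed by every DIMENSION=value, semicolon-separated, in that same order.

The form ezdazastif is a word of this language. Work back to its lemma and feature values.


underlying: ezda-z-as-tiv
KEL=un - signalled by the affix -as
ASPECT=so - signalled by the affix -tiv
POLE=mi - signalled by the affix -z
check: ezdazastiv -> ezdazastiv -> ezdazastiv -> ezdazastif
lemma: ezda; KEL=un; ASPECT=so; POLE=mi


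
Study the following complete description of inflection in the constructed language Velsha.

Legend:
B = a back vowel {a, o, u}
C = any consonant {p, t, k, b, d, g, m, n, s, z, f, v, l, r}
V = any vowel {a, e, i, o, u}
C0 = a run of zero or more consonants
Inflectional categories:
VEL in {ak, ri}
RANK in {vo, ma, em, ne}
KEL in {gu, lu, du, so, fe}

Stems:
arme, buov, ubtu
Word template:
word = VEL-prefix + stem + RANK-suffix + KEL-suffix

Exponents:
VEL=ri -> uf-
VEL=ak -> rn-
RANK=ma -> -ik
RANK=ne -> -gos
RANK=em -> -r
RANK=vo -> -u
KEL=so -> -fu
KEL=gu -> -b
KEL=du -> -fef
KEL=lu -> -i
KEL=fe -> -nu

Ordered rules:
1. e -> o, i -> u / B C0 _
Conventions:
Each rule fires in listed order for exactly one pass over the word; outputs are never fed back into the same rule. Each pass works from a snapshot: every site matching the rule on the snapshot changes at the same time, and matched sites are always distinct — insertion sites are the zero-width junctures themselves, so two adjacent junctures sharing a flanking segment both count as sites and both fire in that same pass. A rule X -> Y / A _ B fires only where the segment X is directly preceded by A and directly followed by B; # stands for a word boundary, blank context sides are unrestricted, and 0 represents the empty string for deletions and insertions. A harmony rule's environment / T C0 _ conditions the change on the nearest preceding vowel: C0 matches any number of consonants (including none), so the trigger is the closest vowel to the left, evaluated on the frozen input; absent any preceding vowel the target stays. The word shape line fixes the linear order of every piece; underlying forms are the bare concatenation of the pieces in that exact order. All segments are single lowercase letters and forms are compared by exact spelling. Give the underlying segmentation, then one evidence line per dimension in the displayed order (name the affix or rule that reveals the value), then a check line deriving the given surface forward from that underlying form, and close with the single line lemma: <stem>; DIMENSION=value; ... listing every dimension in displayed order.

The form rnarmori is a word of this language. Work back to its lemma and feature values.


underlying: rn-arme-r-i
VEL=ak - signalled by the affix rn-
RANK=em - signalled by the affix -r
KEL=lu - signalled by the affix -i
check: rnarmeri -> rnarmori
lemma: arme; VEL=ak; RANK=em; KEL=lu


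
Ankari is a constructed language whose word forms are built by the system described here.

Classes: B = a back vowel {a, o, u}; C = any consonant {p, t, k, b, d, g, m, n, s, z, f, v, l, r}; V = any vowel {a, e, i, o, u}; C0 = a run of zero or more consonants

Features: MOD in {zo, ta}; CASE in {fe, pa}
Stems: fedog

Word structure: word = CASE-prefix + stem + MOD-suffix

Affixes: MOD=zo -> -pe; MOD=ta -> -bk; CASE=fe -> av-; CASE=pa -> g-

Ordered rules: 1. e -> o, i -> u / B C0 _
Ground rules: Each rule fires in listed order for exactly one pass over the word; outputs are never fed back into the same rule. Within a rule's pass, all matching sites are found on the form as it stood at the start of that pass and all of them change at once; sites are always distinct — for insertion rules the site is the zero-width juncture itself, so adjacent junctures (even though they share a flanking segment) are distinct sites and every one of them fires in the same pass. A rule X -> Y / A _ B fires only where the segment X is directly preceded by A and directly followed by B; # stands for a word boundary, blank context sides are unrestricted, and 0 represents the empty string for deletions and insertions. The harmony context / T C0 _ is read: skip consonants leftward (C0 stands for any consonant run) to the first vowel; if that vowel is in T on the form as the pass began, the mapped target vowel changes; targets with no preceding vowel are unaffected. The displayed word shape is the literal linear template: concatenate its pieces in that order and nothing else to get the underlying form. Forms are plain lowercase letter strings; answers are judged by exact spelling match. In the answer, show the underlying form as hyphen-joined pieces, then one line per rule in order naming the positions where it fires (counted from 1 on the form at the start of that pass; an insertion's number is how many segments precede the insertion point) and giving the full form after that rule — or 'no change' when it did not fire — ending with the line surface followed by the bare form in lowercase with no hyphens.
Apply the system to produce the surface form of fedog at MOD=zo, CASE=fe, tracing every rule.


underlying: av-fedog-pe
1. e -> o, i -> u / B C0 _: fires at position(s) 4, 9: avfodogpo
surface: avfodogpo


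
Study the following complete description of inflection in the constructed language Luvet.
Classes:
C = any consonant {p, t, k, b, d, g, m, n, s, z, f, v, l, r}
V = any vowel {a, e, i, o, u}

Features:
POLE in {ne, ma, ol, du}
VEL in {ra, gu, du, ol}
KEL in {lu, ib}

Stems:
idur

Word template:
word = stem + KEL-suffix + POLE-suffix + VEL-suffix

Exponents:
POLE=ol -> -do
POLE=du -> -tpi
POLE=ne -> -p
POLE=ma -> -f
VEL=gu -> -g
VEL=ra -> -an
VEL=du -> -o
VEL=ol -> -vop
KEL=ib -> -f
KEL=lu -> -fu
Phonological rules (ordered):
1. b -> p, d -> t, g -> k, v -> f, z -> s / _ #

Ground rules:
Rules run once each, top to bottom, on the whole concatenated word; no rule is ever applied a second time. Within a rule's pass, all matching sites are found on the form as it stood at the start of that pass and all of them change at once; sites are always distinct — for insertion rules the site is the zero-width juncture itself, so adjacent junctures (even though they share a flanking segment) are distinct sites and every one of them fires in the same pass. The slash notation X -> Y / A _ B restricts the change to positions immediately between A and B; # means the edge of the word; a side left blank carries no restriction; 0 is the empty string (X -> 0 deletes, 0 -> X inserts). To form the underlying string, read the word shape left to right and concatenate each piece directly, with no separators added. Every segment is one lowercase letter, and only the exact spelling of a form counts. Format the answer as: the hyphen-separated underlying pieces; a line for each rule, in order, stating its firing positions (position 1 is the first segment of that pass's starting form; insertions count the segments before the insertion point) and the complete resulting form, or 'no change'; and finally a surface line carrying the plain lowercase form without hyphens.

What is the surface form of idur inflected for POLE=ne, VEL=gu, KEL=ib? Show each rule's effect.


underlying: idur-f-p-g
1. b -> p, d -> t, g -> k, v -> f, z -> s / _ #: fires at position(s) 7: idurfpk
surface: idurfpk


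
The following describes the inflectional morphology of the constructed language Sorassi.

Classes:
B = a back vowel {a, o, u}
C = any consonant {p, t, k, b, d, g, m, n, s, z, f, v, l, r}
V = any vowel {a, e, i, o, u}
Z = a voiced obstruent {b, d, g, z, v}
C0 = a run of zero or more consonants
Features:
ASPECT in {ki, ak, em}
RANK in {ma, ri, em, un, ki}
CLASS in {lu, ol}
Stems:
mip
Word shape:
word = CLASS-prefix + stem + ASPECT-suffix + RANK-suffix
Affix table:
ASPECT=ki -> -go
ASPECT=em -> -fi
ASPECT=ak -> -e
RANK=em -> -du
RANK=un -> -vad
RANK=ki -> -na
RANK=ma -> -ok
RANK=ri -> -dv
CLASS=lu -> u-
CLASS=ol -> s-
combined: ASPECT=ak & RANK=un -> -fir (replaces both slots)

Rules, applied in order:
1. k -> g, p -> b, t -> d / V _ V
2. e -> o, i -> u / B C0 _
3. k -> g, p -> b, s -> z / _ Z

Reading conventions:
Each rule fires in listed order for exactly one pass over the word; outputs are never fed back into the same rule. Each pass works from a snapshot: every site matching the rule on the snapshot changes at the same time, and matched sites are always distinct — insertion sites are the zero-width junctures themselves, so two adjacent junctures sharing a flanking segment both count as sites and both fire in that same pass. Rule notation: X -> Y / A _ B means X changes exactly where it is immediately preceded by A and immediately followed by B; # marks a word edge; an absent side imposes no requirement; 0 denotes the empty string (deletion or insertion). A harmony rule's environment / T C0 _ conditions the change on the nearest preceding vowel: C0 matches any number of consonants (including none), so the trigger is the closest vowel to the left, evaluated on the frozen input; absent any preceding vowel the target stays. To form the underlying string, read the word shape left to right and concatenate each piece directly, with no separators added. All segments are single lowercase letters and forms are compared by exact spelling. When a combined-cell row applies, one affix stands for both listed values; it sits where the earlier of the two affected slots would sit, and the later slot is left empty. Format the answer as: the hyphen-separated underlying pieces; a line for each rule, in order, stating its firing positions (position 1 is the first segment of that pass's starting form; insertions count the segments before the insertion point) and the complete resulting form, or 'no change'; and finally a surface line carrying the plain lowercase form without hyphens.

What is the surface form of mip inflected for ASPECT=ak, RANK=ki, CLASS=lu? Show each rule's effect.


underlying: u-mip-e-na
1. k -> g, p -> b, t -> d / V _ V: fires at position(s) 4: umibena
2. e -> o, i -> u / B C0 _: fires at position(s) 3: umubena
3. k -> g, p -> b, s -> z / _ Z: no change
surface: umubena


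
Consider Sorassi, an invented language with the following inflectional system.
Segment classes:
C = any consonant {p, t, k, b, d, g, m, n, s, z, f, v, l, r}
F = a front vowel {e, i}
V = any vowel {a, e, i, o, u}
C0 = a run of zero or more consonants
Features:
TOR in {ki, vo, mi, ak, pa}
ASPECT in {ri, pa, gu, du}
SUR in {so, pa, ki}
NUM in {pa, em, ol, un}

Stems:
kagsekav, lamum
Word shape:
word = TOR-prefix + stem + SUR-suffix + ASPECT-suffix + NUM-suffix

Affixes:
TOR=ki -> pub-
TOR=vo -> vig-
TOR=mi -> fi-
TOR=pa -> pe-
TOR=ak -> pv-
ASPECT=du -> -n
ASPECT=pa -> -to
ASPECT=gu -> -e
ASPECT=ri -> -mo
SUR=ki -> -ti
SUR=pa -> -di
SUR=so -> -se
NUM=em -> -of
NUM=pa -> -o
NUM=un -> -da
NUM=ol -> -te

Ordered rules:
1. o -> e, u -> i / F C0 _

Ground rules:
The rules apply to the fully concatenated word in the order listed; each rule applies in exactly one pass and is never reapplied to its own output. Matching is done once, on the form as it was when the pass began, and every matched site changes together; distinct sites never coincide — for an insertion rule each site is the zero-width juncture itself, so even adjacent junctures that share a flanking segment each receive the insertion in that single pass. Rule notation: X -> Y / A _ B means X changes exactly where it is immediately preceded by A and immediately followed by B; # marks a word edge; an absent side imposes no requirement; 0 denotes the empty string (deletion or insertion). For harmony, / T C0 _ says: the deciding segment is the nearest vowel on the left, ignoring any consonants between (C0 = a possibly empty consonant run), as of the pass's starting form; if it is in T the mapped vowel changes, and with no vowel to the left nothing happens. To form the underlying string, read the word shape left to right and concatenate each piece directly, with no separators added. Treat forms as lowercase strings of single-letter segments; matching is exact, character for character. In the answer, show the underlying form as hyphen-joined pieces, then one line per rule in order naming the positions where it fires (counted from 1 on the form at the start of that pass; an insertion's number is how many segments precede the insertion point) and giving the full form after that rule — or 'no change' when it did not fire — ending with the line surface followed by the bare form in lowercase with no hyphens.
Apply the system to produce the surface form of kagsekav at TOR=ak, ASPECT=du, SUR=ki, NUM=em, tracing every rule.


underlying: pv-kagsekav-ti-n-of
1. o -> e, u -> i / F C0 _: fires at position(s) 14: pvkagsekavtinef
surface: pvkagsekavtinef


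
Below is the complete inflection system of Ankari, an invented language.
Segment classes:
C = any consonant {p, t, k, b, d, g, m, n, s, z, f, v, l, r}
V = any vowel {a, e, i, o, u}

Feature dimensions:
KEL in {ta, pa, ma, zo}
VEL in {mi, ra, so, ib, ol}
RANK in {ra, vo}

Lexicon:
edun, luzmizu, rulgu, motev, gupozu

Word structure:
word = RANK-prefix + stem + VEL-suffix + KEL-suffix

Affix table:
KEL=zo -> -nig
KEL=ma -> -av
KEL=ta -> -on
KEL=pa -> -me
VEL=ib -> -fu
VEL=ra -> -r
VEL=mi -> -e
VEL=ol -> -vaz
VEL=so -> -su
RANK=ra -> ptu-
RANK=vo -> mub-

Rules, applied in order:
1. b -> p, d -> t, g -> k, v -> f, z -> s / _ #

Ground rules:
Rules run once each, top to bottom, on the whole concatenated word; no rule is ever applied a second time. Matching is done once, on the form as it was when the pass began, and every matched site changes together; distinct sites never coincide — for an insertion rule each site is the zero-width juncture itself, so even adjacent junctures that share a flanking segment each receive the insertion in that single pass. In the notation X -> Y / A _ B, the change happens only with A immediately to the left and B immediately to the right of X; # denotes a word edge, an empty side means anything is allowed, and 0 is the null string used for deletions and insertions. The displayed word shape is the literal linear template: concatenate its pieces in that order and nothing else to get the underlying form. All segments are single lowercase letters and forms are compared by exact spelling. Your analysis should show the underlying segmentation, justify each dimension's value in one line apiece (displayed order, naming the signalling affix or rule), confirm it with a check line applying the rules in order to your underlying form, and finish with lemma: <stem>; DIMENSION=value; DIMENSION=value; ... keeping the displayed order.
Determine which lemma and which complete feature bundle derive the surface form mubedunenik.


underlying: mub-edun-e-nig
KEL=zo - signalled by the affix -nig
VEL=mi - signalled by the affix -e
RANK=vo - signalled by the affix mub-
check: mubedunenig -> mubedunenik
lemma: edun; KEL=zo; VEL=mi; RANK=vo


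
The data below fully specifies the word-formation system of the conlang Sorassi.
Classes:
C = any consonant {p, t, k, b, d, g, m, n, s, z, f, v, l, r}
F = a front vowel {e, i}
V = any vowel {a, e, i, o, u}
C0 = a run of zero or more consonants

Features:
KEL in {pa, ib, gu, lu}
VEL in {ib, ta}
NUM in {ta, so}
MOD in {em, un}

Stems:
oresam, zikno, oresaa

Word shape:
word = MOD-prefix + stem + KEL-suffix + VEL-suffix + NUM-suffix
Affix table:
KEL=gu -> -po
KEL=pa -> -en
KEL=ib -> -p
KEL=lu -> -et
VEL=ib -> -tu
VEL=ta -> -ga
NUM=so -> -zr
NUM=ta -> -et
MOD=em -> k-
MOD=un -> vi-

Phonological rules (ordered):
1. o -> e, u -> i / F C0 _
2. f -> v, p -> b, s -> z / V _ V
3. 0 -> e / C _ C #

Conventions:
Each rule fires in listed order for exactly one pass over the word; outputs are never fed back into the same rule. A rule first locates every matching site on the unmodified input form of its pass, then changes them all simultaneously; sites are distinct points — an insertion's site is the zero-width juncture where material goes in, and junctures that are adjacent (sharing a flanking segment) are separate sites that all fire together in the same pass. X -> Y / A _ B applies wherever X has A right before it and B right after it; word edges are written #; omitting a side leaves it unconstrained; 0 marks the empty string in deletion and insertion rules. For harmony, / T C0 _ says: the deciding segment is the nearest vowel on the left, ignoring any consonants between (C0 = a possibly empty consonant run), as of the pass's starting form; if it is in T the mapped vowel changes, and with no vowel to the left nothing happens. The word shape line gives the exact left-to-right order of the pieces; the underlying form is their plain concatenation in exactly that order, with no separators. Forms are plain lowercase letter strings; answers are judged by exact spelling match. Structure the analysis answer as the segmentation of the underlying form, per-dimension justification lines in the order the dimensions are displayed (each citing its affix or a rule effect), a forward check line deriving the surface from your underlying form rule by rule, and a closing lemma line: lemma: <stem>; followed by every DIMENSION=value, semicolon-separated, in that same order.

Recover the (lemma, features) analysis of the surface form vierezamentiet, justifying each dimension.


underlying: vi-oresam-en-tu-et
KEL=pa - signalled by the affix -en
VEL=ib - signalled by the affix -tu
NUM=ta - signalled by the affix -et
MOD=un - signalled by the affix vi-
check: vioresamentuet -> vieresamentiet -> vierezamentiet -> vierezamentiet
lemma: oresam; KEL=pa; VEL=ib; NUM=ta; MOD=un


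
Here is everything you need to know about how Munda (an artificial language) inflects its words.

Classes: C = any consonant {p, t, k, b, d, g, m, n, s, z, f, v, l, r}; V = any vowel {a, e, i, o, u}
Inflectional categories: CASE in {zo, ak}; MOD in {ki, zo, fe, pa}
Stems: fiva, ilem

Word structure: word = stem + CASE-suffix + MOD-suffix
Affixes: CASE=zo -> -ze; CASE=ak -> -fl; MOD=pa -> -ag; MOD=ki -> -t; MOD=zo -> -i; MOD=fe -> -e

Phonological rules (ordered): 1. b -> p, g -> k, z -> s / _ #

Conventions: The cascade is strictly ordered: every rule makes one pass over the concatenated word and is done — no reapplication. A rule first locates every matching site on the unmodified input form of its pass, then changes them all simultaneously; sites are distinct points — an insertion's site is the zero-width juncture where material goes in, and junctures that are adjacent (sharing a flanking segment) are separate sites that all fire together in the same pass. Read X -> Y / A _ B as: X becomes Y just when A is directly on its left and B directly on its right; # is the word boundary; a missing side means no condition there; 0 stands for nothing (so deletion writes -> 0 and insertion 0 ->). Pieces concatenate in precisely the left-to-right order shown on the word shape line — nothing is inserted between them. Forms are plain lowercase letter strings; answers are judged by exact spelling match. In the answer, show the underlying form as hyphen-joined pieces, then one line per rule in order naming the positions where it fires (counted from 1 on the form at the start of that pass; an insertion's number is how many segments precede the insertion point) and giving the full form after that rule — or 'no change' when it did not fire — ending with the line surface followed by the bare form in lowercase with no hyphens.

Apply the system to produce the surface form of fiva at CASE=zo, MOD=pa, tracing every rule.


underlying: fiva-ze-ag
1. b -> p, g -> k, z -> s / _ #: fires at position(s) 8: fivazeak
surface: fivazeak


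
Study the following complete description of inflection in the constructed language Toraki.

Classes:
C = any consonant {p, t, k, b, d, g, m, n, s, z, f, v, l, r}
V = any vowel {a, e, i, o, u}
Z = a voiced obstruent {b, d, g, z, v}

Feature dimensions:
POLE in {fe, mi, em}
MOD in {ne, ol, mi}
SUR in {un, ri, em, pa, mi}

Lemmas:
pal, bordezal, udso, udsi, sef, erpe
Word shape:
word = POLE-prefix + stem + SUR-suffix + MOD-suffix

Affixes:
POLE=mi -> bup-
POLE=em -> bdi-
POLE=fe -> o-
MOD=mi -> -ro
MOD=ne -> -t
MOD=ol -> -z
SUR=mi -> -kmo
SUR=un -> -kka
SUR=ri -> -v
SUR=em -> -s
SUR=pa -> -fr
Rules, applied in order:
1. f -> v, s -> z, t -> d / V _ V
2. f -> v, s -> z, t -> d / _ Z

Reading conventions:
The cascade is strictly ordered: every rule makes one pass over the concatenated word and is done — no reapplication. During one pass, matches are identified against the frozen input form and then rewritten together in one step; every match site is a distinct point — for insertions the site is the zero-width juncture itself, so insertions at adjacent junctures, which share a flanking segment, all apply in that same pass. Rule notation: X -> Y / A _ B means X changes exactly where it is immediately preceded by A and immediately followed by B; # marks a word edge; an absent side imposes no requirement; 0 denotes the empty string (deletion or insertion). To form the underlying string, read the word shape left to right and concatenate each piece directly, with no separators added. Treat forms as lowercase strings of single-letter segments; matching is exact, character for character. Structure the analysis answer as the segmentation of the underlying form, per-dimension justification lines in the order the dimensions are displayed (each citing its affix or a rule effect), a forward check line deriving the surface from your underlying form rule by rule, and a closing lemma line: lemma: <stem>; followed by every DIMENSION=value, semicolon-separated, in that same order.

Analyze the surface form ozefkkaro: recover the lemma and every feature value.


underlying: o-sef-kka-ro
POLE=fe - signalled by the affix o-
MOD=mi - signalled by the affix -ro
SUR=un - signalled by the affix -kka
check: osefkkaro -> ozefkkaro -> ozefkkaro
lemma: sef; POLE=fe; MOD=mi; SUR=un


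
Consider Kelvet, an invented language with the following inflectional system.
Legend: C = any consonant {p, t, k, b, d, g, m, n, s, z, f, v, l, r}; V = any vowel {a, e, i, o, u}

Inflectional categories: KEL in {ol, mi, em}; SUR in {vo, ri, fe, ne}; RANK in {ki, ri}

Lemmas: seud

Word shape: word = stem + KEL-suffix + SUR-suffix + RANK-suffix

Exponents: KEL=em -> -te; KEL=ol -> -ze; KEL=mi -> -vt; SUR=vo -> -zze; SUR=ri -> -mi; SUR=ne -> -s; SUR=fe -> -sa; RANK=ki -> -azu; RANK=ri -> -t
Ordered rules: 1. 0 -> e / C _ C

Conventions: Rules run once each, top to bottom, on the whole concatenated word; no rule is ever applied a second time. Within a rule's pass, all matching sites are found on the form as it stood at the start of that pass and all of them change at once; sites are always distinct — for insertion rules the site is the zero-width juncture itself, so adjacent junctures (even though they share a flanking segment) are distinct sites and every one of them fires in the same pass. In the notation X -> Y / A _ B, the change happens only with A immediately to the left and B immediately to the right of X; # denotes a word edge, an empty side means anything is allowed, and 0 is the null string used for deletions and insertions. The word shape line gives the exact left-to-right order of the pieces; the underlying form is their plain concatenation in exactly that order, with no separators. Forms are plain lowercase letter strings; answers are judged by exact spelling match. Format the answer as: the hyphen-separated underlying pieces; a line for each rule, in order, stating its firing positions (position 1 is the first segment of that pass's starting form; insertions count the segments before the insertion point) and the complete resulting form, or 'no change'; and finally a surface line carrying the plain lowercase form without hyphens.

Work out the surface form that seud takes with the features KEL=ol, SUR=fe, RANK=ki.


underlying: seud-ze-sa-azu
1. 0 -> e / C _ C: inserts after position(s) 4: seudezesaazu
surface: seudezesaazu


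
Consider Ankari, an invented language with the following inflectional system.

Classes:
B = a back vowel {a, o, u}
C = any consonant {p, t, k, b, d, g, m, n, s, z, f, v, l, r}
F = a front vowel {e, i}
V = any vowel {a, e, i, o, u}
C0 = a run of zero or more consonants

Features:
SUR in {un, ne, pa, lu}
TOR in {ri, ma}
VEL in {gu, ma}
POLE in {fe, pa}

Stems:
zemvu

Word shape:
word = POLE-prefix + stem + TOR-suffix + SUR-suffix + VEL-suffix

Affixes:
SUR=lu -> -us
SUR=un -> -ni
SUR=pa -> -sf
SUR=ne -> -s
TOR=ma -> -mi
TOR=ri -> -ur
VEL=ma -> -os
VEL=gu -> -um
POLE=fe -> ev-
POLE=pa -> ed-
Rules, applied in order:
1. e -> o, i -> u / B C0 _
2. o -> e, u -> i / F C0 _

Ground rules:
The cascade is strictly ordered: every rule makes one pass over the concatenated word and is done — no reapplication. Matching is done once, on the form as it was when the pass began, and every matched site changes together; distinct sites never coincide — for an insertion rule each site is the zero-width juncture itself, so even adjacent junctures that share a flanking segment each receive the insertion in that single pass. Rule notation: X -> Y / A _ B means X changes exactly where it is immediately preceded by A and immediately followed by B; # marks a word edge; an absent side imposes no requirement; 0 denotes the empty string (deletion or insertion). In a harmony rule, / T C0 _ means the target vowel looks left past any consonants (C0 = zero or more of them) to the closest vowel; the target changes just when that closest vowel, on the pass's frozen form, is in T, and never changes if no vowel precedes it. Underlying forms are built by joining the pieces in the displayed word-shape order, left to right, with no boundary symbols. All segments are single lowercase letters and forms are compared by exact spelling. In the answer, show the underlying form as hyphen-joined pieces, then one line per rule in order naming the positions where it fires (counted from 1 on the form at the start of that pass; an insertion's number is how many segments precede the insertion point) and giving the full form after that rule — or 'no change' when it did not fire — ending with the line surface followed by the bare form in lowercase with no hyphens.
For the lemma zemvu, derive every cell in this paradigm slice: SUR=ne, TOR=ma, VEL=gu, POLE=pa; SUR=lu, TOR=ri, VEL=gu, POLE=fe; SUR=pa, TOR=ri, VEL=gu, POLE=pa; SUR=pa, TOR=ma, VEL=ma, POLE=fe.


cell SUR=ne, TOR=ma, VEL=gu, POLE=pa:
underlying: ed-zemvu-mi-s-um
1. e -> o, i -> u / B C0 _: fires at position(s) 9: edzemvumusum
2. o -> e, u -> i / F C0 _: fires at position(s) 7: edzemvimusum
surface: edzemvimusum

cell SUR=lu, TOR=ri, VEL=gu, POLE=fe:
underlying: ev-zemvu-ur-us-um
1. e -> o, i -> u / B C0 _: no change
2. o -> e, u -> i / F C0 _: fires at position(s) 7: evzemviurusum
surface: evzemviurusum

cell SUR=pa, TOR=ri, VEL=gu, POLE=pa:
underlying: ed-zemvu-ur-sf-um
1. e -> o, i -> u / B C0 _: no change
2. o -> e, u -> i / F C0 _: fires at position(s) 7: edzemviursfum
surface: edzemviursfum

cell SUR=pa, TOR=ma, VEL=ma, POLE=fe:
underlying: ev-zemvu-mi-sf-os
1. e -> o, i -> u / B C0 _: fires at position(s) 9: evzemvumusfos
2. o -> e, u -> i / F C0 _: fires at position(s) 7: evzemvimusfos
surface: evzemvimusfos


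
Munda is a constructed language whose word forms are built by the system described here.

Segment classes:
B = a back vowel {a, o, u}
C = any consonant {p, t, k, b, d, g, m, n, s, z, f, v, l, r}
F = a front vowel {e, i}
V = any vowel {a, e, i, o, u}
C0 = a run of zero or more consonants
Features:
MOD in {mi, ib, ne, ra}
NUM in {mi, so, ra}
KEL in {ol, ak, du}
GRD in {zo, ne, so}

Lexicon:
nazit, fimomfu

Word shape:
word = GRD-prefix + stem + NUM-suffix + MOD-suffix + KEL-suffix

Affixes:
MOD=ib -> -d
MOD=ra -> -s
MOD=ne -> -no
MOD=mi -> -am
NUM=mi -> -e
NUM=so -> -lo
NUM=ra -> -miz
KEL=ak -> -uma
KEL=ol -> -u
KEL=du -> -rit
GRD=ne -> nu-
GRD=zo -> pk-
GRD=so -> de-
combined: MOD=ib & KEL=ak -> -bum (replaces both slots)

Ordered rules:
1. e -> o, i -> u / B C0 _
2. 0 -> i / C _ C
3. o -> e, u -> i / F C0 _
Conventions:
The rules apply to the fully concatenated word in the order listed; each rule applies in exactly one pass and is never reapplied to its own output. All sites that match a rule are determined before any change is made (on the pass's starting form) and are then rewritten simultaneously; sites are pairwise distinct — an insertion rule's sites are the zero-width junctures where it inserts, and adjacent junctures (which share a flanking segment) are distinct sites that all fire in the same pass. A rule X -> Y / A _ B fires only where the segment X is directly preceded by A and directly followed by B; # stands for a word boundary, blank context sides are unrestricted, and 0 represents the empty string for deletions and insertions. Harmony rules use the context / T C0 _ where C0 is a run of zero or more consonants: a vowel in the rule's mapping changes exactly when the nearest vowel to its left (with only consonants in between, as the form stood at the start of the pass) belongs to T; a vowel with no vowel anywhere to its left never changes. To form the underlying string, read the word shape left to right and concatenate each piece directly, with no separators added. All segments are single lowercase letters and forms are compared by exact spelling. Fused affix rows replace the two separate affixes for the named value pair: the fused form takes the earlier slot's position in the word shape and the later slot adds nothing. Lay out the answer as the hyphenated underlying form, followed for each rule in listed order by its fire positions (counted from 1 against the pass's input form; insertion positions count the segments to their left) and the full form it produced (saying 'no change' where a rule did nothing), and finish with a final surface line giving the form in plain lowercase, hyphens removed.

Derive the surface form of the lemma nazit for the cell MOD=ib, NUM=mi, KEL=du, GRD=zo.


underlying: pk-nazit-e-d-rit
1. e -> o, i -> u / B C0 _: fires at position(s) 6: pknazutedrit
2. 0 -> i / C _ C: inserts after position(s) 1, 2, 9: pikinazutedirit
3. o -> e, u -> i / F C0 _: no change
surface: pikinazutedirit


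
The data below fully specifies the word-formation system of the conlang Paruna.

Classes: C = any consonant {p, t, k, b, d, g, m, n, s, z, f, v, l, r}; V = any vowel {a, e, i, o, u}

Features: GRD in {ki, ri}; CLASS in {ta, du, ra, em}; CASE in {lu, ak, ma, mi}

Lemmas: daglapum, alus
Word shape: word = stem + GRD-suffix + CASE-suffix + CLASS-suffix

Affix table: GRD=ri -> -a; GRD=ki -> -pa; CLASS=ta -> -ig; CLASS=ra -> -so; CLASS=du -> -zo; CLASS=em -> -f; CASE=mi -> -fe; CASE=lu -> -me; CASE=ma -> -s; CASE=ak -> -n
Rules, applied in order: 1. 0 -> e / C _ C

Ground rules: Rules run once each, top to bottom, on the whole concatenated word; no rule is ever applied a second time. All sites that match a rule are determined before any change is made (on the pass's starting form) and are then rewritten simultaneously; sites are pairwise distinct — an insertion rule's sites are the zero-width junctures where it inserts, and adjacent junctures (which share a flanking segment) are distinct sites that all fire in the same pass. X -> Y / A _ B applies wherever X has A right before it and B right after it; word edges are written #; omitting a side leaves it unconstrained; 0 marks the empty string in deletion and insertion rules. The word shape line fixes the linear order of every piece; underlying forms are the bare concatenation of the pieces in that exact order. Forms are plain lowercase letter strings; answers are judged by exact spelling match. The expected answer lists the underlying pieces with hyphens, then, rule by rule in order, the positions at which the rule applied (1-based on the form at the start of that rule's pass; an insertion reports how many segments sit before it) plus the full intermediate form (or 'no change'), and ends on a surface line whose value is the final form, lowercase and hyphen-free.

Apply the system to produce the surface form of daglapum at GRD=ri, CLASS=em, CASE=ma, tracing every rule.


underlying: daglapum-a-s-f
1. 0 -> e / C _ C: inserts after position(s) 3, 10: dagelapumasef
surface: dagelapumasef


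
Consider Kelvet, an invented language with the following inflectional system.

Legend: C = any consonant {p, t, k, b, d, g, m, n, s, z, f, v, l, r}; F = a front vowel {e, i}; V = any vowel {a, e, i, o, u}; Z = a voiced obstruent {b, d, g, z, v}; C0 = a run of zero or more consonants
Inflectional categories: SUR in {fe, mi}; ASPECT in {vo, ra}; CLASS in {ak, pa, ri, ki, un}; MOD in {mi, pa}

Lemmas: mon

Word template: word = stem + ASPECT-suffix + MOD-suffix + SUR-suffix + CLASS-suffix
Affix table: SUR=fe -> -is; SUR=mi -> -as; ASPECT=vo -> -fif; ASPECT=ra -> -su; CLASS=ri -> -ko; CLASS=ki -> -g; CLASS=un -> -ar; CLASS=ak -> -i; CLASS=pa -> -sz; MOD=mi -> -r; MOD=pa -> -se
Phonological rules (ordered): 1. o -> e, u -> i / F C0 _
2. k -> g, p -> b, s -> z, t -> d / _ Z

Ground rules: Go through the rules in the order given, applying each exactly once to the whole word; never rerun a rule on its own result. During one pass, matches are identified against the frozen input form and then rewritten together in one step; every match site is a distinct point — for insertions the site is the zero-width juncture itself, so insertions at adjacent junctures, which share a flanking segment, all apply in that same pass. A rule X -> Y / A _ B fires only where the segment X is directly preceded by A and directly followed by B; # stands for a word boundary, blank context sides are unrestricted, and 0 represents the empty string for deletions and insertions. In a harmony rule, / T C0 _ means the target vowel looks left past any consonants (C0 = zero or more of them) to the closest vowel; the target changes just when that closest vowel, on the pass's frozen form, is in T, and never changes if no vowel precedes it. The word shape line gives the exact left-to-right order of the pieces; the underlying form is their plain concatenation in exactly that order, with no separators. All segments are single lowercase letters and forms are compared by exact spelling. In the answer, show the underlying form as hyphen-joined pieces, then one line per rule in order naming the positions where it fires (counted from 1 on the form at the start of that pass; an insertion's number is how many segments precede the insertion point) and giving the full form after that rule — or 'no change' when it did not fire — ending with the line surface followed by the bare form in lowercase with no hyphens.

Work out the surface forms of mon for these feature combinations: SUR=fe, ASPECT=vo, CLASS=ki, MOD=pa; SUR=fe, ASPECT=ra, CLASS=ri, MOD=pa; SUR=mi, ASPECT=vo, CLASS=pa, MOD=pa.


cell SUR=fe, ASPECT=vo, CLASS=ki, MOD=pa:
underlying: mon-fif-se-is-g
1. o -> e, u -> i / F C0 _: no change
2. k -> g, p -> b, s -> z, t -> d / _ Z: fires at position(s) 10: monfifseizg
surface: monfifseizg

cell SUR=fe, ASPECT=ra, CLASS=ri, MOD=pa:
underlying: mon-su-se-is-ko
1. o -> e, u -> i / F C0 _: fires at position(s) 11: monsuseiske
2. k -> g, p -> b, s -> z, t -> d / _ Z: no change
surface: monsuseiske

cell SUR=mi, ASPECT=vo, CLASS=pa, MOD=pa:
underlying: mon-fif-se-as-sz
1. o -> e, u -> i / F C0 _: no change
2. k -> g, p -> b, s -> z, t -> d / _ Z: fires at position(s) 11: monfifseaszz
surface: monfifseaszz


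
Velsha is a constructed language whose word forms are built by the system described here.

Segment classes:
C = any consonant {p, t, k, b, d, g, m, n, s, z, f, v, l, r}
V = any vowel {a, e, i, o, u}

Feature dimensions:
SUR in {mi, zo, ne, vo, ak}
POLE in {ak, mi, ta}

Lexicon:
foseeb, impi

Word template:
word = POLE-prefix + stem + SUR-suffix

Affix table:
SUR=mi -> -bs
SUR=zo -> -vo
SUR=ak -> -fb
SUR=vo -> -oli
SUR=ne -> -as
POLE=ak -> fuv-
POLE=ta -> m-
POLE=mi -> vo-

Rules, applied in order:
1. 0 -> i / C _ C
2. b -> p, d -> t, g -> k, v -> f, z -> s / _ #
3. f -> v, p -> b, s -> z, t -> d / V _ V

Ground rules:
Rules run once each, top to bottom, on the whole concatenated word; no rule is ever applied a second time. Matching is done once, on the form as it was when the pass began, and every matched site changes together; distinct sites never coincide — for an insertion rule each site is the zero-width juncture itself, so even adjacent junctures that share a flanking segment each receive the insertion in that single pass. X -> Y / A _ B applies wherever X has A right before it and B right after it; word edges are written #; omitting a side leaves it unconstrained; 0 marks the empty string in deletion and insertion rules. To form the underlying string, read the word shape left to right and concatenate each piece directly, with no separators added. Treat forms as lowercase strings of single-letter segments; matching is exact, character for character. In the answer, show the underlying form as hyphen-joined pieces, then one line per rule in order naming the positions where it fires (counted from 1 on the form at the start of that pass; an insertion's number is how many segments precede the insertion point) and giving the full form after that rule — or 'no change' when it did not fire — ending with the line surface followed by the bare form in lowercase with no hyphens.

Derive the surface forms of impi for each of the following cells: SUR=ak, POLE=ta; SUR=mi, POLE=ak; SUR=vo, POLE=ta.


cell SUR=ak, POLE=ta:
underlying: m-impi-fb
1. 0 -> i / C _ C: inserts after position(s) 3, 6: mimipifib
2. b -> p, d -> t, g -> k, v -> f, z -> s / _ #: fires at position(s) 9: mimipifip
3. f -> v, p -> b, s -> z, t -> d / V _ V: fires at position(s) 5, 7: mimibivip
surface: mimibivip

cell SUR=mi, POLE=ak:
underlying: fuv-impi-bs
1. 0 -> i / C _ C: inserts after position(s) 5, 8: fuvimipibis
2. b -> p, d -> t, g -> k, v -> f, z -> s / _ #: no change
3. f -> v, p -> b, s -> z, t -> d / V _ V: fires at position(s) 7: fuvimibibis
surface: fuvimibibis

cell SUR=vo, POLE=ta:
underlying: m-impi-oli
1. 0 -> i / C _ C: inserts after position(s) 3: mimipioli
2. b -> p, d -> t, g -> k, v -> f, z -> s / _ #: no change
3. f -> v, p -> b, s -> z, t -> d / V _ V: fires at position(s) 5: mimibioli
surface: mimibioli
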